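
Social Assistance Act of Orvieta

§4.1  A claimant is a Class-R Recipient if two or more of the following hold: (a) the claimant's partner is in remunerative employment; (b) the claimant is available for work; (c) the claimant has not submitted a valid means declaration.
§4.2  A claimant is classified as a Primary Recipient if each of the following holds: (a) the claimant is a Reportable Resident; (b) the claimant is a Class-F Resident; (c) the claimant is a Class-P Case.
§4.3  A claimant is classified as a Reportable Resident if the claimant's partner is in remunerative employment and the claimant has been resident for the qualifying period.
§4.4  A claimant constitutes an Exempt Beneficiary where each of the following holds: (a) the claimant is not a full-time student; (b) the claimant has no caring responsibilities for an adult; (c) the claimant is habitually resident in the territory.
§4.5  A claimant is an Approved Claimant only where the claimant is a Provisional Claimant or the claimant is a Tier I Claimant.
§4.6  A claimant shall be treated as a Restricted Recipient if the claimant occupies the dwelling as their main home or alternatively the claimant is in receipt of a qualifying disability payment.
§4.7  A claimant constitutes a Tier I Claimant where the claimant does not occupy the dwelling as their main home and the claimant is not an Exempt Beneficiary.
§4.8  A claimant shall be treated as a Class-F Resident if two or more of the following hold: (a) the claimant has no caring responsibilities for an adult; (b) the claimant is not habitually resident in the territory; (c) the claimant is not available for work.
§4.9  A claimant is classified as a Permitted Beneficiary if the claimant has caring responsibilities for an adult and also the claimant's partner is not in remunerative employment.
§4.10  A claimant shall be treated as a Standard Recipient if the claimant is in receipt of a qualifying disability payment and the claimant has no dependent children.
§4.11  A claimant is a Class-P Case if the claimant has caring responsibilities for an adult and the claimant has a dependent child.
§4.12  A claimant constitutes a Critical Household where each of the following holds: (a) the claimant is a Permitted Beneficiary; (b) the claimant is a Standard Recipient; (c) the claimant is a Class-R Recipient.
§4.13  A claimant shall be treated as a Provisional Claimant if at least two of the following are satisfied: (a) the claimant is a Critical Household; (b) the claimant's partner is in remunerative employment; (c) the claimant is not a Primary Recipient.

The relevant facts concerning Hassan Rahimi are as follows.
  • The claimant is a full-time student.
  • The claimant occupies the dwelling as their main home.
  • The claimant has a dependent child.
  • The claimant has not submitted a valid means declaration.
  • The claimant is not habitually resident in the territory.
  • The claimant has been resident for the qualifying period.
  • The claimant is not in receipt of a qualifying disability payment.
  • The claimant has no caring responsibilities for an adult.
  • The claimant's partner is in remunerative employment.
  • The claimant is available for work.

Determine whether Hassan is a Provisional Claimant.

Yes

Under §4.9: the claimant has caring responsibilities for an adult? no; and the claimant's partner is not in remunerative employment? no. So the claimant is not a Permitted Beneficiary.
Under §4.10: the claimant is in receipt of a qualifying disability payment? no; and the claimant has no dependent children? no. So the claimant is not a Standard Recipient.
Under §4.1: the claimant's partner is in remunerative employment? yes; the claimant is available for work? yes; the claimant has not submitted a valid means declaration? yes — 3 of 3 hold (need ≥2) → satisfied.
Under §4.12: Permitted Beneficiary (§4.9)? no; and Standard Recipient (§4.10)? no; and Class-R Recipient (§4.1)? yes. So the claimant is not a Critical Household.
Under §4.3: the claimant's partner is in remunerative employment? yes; and the claimant has been resident for the qualifying period? yes. So the claimant is a Reportable Resident.
Under §4.8: the claimant has no caring responsibilities for an adult? yes; the claimant is not habitually resident in the territory? yes; the claimant is not available for work? no — 2 of 3 hold (need ≥2) → satisfied.
Under §4.11: the claimant has caring responsibilities for an adult? no; and the claimant has a dependent child? yes. So the claimant is not a Class-P Case.
Under §4.2: Reportable Resident (§4.3)? yes; and Class-F Resident (§4.8)? yes; and Class-P Case (§4.11)? no. So the claimant is not a Primary Recipient.
Under §4.13: Critical Household (§4.12)? no; the claimant's partner is in remunerative employment? yes; not a Primary Recipient (§4.2)? yes — 2 of 3 hold (need ≥2) → satisfied.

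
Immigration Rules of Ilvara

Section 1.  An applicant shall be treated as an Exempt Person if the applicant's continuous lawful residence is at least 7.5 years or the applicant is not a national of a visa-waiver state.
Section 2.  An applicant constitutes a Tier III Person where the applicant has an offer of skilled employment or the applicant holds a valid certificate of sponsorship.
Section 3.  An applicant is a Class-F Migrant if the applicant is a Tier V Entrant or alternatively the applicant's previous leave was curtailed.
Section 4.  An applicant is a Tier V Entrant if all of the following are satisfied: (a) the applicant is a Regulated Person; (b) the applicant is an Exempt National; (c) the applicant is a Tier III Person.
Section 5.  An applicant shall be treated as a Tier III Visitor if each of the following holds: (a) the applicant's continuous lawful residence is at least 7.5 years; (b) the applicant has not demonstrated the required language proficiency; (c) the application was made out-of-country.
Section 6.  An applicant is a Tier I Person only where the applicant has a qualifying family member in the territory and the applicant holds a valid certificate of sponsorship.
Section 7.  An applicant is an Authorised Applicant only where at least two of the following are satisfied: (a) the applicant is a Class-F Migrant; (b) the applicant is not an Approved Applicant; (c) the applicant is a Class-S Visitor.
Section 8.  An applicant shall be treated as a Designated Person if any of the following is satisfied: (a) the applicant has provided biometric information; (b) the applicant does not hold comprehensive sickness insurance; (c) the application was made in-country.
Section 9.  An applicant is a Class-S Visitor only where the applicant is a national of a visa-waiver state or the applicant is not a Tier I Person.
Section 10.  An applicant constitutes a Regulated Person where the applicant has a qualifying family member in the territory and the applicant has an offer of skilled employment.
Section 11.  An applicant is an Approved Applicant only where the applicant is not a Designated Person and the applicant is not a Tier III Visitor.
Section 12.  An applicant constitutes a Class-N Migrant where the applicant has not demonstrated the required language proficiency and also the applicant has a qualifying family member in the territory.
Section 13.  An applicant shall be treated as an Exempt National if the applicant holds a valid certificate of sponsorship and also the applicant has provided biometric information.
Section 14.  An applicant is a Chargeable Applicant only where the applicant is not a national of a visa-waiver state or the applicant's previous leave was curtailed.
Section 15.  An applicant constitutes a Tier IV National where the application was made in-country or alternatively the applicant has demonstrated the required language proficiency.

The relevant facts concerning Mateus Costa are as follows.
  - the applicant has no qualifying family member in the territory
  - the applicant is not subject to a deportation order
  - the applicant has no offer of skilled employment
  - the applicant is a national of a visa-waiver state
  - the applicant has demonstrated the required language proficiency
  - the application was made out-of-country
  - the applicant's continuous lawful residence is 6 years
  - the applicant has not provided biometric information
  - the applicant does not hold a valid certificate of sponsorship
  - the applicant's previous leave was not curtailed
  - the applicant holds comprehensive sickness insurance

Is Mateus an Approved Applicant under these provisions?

section 8 — Designated Person: [the applicant has provided biometric information? no] OR [the applicant does not hold comprehensive sickness insurance? no] OR [the application was made in-country? no] → not satisfied.
section 5 — Tier III Visitor: [applicant's continuous lawful residence: 6 years ≥ 7.5 years? no] AND [the applicant has not demonstrated the required language proficiency? no] AND [the application was made out-of-country? yes] → not satisfied.
section 11 — Approved Applicant: [not a Designated Person (section 8)? yes] AND [not a Tier III Visitor (section 5)? yes] → satisfied.

Yes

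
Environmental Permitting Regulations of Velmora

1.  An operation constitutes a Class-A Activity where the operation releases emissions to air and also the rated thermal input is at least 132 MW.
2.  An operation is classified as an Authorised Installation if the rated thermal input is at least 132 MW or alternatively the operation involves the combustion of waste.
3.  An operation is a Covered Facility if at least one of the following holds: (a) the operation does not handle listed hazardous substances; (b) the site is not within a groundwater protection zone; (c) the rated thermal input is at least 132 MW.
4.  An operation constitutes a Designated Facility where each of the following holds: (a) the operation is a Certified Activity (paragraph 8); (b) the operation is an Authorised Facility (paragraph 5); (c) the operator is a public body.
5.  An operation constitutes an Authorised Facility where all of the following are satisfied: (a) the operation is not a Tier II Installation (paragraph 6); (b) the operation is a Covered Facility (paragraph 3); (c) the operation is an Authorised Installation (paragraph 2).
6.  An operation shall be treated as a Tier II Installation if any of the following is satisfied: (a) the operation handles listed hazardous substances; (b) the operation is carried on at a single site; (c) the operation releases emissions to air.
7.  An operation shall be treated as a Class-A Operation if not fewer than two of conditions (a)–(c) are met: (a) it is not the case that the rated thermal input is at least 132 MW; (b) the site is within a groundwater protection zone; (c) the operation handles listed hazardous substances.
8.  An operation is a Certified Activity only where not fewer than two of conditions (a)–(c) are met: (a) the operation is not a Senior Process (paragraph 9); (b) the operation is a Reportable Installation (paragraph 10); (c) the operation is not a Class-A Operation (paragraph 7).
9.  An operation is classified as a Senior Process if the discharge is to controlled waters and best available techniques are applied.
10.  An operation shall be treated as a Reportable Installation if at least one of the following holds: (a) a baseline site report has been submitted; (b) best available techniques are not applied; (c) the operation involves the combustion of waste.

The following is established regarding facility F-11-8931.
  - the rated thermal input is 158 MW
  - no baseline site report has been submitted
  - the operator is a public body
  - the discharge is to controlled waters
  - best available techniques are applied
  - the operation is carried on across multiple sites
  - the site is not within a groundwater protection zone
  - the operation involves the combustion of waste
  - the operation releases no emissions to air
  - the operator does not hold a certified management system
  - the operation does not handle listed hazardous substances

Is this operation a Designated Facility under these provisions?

Yes

paragraph 9 — Senior Process: [the discharge is to controlled waters? yes] AND [best available techniques are applied? yes] → satisfied.
paragraph 10 — Reportable Installation: [a baseline site report has been submitted? no] OR [best available techniques are not applied? no] OR [the operation involves the combustion of waste? yes] → satisfied.
paragraph 7 — Class-A Operation: rated thermal input: 158 MW ≥ 132 MW? yes, so negated condition no; the site is within a groundwater protection zone? no; the operation handles listed hazardous substances? no — 0 of 3 hold (need ≥2) → not satisfied.
paragraph 8 — Certified Activity: not a Senior Process (paragraph 9)? no; Reportable Installation (paragraph 10)? yes; not a Class-A Operation (paragraph 7)? yes — 2 of 3 hold (need ≥2) → satisfied.
paragraph 6 — Tier II Installation: [the operation handles listed hazardous substances? no] OR [the operation is carried on at a single site? no] OR [the operation releases emissions to air? no] → not satisfied.
paragraph 3 — Covered Facility: [the operation does not handle listed hazardous substances? yes] OR [the site is not within a groundwater protection zone? yes] OR [rated thermal input: 158 MW ≥ 132 MW? yes] → satisfied.
paragraph 2 — Authorised Installation: [rated thermal input: 158 MW ≥ 132 MW? yes] OR [the operation involves the combustion of waste? yes] → satisfied.
paragraph 5 — Authorised Facility: [not a Tier II Installation (paragraph 6)? yes] AND [Covered Facility (paragraph 3)? yes] AND [Authorised Installation (paragraph 2)? yes] → satisfied.
paragraph 4 — Designated Facility: [Certified Activity (paragraph 8)? yes] AND [Authorised Facility (paragraph 5)? yes] AND [the operator is a public body? yes] → satisfied.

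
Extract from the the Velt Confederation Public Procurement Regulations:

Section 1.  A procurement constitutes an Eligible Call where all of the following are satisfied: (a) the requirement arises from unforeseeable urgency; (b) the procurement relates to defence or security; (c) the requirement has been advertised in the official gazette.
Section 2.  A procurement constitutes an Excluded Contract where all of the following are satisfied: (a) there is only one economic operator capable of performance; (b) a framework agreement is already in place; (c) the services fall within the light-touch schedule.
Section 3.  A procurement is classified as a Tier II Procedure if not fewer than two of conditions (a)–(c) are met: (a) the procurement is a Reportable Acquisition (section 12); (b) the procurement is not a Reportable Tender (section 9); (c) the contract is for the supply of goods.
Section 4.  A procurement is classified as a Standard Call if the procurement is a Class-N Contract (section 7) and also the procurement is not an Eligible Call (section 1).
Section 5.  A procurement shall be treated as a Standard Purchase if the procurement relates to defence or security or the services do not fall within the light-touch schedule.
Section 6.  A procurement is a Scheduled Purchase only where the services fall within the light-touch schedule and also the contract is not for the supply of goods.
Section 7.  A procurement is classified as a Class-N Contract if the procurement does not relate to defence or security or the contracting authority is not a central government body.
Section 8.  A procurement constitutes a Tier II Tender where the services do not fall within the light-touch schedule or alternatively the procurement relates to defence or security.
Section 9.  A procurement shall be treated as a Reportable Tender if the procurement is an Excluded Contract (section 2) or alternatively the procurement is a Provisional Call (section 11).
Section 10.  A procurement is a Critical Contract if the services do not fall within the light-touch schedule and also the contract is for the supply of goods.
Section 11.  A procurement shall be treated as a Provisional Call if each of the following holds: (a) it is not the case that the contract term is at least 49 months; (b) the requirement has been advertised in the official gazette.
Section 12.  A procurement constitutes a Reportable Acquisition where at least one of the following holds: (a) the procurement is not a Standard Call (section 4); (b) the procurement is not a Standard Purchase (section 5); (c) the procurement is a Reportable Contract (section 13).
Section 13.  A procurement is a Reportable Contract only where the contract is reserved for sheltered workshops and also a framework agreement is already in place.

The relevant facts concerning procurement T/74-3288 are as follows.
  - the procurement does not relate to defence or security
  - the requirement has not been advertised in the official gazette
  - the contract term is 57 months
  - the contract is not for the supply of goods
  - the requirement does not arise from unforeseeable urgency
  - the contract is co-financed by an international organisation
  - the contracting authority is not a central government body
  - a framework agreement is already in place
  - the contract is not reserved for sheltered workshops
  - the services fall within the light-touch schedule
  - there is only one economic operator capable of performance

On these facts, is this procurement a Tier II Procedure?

section 7 — Class-N Contract: [the procurement does not relate to defence or security? yes] OR [the contracting authority is not a central government body? yes] → satisfied.
section 1 — Eligible Call: [the requirement arises from unforeseeable urgency? no] AND [the procurement relates to defence or security? no] AND [the requirement has been advertised in the official gazette? no] → not satisfied.
section 4 — Standard Call: [Class-N Contract (section 7)? yes] AND [not an Eligible Call (section 1)? yes] → satisfied.
section 5 — Standard Purchase: [the procurement relates to defence or security? no] OR [the services do not fall within the light-touch schedule? no] → not satisfied.
section 13 — Reportable Contract: [the contract is reserved for sheltered workshops? no] AND [a framework agreement is already in place? yes] → not satisfied.
section 12 — Reportable Acquisition: [not a Standard Call (section 4)? no] OR [not a Standard Purchase (section 5)? yes] OR [Reportable Contract (section 13)? no] → satisfied.
section 2 — Excluded Contract: [there is only one economic operator capable of performance? yes] AND [a framework agreement is already in place? yes] AND [the services fall within the light-touch schedule? yes] → satisfied.
section 11 — Provisional Call: [contract term: 57 months ≥ 49 months? yes, so negated condition no] AND [the requirement has been advertised in the official gazette? no] → not satisfied.
section 9 — Reportable Tender: [Excluded Contract (section 2)? yes] OR [Provisional Call (section 11)? no] → satisfied.
section 3 — Tier II Procedure: Reportable Acquisition (section 12)? yes; not a Reportable Tender (section 9)? no; the contract is for the supply of goods? no — 1 of 3 hold (need ≥2) → not satisfied.

No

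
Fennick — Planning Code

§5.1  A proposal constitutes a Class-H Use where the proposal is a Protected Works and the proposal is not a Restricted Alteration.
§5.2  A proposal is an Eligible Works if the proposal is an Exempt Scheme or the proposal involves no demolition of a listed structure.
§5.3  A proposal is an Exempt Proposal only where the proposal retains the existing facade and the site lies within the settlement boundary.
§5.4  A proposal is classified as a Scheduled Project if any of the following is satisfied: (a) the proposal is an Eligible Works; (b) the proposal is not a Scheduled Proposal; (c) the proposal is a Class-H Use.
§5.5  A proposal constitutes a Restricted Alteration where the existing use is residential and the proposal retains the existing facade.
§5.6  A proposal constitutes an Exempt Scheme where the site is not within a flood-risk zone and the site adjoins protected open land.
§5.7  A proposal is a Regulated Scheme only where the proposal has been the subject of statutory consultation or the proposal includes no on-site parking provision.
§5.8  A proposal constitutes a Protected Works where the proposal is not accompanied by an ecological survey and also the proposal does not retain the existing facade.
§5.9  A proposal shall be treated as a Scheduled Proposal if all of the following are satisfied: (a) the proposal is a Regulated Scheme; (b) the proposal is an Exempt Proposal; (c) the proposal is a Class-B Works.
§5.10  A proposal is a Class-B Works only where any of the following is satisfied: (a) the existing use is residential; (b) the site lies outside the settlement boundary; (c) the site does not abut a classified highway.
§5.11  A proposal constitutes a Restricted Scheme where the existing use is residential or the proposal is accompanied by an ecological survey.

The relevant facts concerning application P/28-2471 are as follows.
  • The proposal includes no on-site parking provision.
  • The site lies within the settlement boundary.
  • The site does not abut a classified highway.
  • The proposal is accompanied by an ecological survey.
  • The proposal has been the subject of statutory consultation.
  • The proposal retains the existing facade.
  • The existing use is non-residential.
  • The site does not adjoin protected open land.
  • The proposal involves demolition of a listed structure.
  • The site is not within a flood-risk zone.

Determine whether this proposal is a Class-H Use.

No

§5.8 — Protected Works: [the proposal is not accompanied by an ecological survey? no] AND [the proposal does not retain the existing facade? no] → not satisfied.
§5.5 — Restricted Alteration: [the existing use is residential? no] AND [the proposal retains the existing facade? yes] → not satisfied.
§5.1 — Class-H Use: [Protected Works (§5.8)? no] AND [not a Restricted Alteration (§5.5)? yes] → not satisfied.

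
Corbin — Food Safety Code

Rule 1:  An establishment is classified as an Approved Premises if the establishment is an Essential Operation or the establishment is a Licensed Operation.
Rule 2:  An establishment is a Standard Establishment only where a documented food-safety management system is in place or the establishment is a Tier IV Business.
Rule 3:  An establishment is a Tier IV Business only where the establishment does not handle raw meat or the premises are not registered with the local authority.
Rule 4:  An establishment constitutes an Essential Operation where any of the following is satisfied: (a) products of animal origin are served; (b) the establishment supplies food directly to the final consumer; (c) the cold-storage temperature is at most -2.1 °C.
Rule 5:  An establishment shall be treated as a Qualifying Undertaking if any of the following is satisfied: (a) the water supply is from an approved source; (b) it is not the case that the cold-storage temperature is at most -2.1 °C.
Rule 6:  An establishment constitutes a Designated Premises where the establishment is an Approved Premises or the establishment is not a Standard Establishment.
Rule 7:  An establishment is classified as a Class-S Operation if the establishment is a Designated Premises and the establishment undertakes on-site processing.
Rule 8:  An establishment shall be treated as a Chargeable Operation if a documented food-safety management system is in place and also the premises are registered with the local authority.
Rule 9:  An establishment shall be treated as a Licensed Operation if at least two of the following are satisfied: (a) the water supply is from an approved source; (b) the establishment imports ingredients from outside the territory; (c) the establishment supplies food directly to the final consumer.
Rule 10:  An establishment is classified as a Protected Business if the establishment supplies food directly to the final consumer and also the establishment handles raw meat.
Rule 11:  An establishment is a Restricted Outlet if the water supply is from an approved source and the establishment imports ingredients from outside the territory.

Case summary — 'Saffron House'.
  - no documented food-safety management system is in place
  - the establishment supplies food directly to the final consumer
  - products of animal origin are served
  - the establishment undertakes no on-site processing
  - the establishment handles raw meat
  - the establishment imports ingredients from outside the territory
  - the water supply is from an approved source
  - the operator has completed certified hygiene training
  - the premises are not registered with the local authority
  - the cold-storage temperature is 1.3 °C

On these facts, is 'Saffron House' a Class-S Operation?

rule 4 — Essential Operation: [products of animal origin are served? yes] OR [the establishment supplies food directly to the final consumer? yes] OR [cold-storage temperature: 1.3 °C ≤ -2.1 °C? no] → satisfied.
rule 9 — Licensed Operation: the water supply is from an approved source? yes; the establishment imports ingredients from outside the territory? yes; the establishment supplies food directly to the final consumer? yes — 3 of 3 hold (need ≥2) → satisfied.
rule 1 — Approved Premises: [Essential Operation (rule 4)? yes] OR [Licensed Operation (rule 9)? yes] → satisfied.
rule 3 — Tier IV Business: [the establishment does not handle raw meat? no] OR [the premises are not registered with the local authority? yes] → satisfied.
rule 2 — Standard Establishment: [a documented food-safety management system is in place? no] OR [Tier IV Business (rule 3)? yes] → satisfied.
rule 6 — Designated Premises: [Approved Premises (rule 1)? yes] OR [not a Standard Establishment (rule 2)? no] → satisfied.
rule 7 — Class-S Operation: [Designated Premises (rule 6)? yes] AND [the establishment undertakes on-site processing? no] → not satisfied.

No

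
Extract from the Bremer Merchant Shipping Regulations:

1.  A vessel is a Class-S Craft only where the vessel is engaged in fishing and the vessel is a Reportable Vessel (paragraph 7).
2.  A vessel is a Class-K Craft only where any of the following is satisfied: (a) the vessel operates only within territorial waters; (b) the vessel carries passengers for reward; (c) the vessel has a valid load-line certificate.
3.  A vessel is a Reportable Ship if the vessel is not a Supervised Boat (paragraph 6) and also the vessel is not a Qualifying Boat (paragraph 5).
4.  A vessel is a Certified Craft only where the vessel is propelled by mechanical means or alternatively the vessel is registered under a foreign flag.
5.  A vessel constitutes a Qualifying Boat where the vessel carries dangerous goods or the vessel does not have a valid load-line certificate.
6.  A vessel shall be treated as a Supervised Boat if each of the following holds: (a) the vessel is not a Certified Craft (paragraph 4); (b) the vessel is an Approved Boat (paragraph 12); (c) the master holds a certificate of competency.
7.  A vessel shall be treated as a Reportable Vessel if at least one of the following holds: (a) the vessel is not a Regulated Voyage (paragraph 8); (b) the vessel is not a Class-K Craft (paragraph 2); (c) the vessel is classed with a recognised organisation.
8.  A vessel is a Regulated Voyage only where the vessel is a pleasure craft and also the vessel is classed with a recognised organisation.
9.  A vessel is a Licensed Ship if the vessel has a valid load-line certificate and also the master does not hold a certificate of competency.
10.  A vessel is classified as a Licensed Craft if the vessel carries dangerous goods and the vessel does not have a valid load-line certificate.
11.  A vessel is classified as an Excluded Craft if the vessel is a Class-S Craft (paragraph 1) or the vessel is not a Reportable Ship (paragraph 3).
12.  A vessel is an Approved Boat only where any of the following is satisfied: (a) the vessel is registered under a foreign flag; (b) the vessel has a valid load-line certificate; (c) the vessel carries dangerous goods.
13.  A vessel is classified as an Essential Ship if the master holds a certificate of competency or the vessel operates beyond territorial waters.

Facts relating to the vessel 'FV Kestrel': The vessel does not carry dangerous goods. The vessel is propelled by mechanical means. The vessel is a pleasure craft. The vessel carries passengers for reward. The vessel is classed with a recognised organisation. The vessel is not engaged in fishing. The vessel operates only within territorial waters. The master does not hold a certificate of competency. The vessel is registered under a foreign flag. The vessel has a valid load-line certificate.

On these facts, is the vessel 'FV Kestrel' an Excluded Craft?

No

paragraph 8 — Regulated Voyage: [the vessel is a pleasure craft? yes] AND [the vessel is classed with a recognised organisation? yes] → satisfied.
paragraph 2 — Class-K Craft: [the vessel operates only within territorial waters? yes] OR [the vessel carries passengers for reward? yes] OR [the vessel has a valid load-line certificate? yes] → satisfied.
paragraph 7 — Reportable Vessel: [not a Regulated Voyage (paragraph 8)? no] OR [not a Class-K Craft (paragraph 2)? no] OR [the vessel is classed with a recognised organisation? yes] → satisfied.
paragraph 1 — Class-S Craft: [the vessel is engaged in fishing? no] AND [Reportable Vessel (paragraph 7)? yes] → not satisfied.
paragraph 4 — Certified Craft: [the vessel is propelled by mechanical means? yes] OR [the vessel is registered under a foreign flag? yes] → satisfied.
paragraph 12 — Approved Boat: [the vessel is registered under a foreign flag? yes] OR [the vessel has a valid load-line certificate? yes] OR [the vessel carries dangerous goods? no] → satisfied.
paragraph 6 — Supervised Boat: [not a Certified Craft (paragraph 4)? no] AND [Approved Boat (paragraph 12)? yes] AND [the master holds a certificate of competency? no] → not satisfied.
paragraph 5 — Qualifying Boat: [the vessel carries dangerous goods? no] OR [the vessel does not have a valid load-line certificate? no] → not satisfied.
paragraph 3 — Reportable Ship: [not a Supervised Boat (paragraph 6)? yes] AND [not a Qualifying Boat (paragraph 5)? yes] → satisfied.
paragraph 11 — Excluded Craft: [Class-S Craft (paragraph 1)? no] OR [not a Reportable Ship (paragraph 3)? no] → not satisfied.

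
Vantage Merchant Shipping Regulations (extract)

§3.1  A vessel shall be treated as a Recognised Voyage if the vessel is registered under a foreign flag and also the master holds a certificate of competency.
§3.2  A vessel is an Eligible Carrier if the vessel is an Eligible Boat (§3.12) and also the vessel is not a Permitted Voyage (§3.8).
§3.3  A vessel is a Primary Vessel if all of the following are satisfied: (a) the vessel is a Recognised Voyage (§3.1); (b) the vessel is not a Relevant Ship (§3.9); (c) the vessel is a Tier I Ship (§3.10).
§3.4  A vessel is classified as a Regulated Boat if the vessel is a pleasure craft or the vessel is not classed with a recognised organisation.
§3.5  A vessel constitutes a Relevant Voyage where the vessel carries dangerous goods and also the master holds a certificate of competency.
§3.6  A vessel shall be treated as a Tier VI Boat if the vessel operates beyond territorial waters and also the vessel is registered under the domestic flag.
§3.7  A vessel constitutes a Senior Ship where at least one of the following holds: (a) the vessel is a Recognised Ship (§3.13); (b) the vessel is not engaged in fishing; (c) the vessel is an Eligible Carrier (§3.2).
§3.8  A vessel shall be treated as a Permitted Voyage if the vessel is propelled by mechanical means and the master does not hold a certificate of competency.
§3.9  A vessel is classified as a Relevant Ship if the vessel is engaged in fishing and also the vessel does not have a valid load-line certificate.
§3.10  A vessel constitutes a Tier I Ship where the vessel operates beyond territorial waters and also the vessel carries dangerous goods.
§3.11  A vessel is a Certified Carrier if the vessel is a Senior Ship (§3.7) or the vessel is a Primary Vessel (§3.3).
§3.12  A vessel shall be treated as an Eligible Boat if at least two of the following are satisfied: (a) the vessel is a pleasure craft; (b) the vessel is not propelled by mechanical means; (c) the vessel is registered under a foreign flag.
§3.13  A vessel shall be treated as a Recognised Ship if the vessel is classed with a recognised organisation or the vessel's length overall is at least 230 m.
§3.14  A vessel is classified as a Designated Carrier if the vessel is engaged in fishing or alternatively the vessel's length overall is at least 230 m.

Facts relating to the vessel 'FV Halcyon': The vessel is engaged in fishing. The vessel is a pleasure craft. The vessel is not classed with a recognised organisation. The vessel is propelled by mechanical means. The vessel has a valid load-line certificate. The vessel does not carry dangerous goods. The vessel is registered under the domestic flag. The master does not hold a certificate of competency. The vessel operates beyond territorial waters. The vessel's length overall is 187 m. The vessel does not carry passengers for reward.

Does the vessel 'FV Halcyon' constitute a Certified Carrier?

§3.13 — Recognised Ship: [the vessel is classed with a recognised organisation? no] OR [vessel's length overall: 187 m ≥ 230 m? no] → not satisfied.
§3.12 — Eligible Boat: the vessel is a pleasure craft? yes; the vessel is not propelled by mechanical means? no; the vessel is registered under a foreign flag? no — 1 of 3 hold (need ≥2) → not satisfied.
§3.8 — Permitted Voyage: [the vessel is propelled by mechanical means? yes] AND [the master does not hold a certificate of competency? yes] → satisfied.
§3.2 — Eligible Carrier: [Eligible Boat (§3.12)? no] AND [not a Permitted Voyage (§3.8)? no] → not satisfied.
§3.7 — Senior Ship: [Recognised Ship (§3.13)? no] OR [the vessel is not engaged in fishing? no] OR [Eligible Carrier (§3.2)? no] → not satisfied.
§3.1 — Recognised Voyage: [the vessel is registered under a foreign flag? no] AND [the master holds a certificate of competency? no] → not satisfied.
§3.9 — Relevant Ship: [the vessel is engaged in fishing? yes] AND [the vessel does not have a valid load-line certificate? no] → not satisfied.
§3.10 — Tier I Ship: [the vessel operates beyond territorial waters? yes] AND [the vessel carries dangerous goods? no] → not satisfied.
§3.3 — Primary Vessel: [Recognised Voyage (§3.1)? no] AND [not a Relevant Ship (§3.9)? yes] AND [Tier I Ship (§3.10)? no] → not satisfied.
§3.11 — Certified Carrier: [Senior Ship (§3.7)? no] OR [Primary Vessel (§3.3)? no] → not satisfied.

No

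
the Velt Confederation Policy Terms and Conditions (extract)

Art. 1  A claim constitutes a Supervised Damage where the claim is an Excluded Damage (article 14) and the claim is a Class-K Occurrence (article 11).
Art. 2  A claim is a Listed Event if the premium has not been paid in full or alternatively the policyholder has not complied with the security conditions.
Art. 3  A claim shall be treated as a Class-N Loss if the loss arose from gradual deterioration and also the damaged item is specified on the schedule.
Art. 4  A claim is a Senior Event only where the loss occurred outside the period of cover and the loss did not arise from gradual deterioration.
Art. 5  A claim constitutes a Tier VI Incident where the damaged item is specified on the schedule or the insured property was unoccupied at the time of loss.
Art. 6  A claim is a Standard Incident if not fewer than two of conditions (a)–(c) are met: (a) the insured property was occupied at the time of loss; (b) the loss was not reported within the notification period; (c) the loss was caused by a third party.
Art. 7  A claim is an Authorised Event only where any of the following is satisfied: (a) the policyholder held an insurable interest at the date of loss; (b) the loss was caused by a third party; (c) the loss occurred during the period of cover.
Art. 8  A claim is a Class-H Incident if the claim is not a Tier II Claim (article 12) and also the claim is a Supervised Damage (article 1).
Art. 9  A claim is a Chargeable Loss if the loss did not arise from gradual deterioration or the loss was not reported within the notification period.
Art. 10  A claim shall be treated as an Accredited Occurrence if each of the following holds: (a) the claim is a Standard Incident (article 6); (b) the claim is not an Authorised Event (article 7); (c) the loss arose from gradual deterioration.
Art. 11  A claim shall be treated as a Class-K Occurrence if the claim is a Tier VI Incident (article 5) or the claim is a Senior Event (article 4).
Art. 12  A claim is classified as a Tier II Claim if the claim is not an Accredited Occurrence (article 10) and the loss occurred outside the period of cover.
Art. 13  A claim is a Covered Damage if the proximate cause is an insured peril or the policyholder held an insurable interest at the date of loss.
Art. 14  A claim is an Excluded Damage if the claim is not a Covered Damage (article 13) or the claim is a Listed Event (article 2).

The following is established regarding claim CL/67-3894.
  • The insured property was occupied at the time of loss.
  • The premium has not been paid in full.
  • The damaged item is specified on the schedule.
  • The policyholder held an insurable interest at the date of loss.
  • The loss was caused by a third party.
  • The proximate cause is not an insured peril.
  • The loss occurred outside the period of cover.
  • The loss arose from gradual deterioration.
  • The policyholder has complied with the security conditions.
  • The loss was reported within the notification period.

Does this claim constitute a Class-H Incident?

article 6 — Standard Incident: the insured property was occupied at the time of loss? yes; the loss was not reported within the notification period? no; the loss was caused by a third party? yes — 2 of 3 hold (need ≥2) → satisfied.
article 7 — Authorised Event: [the policyholder held an insurable interest at the date of loss? yes] OR [the loss was caused by a third party? yes] OR [the loss occurred during the period of cover? no] → satisfied.
article 10 — Accredited Occurrence: [Standard Incident (article 6)? yes] AND [not an Authorised Event (article 7)? no] AND [the loss arose from gradual deterioration? yes] → not satisfied.
article 12 — Tier II Claim: [not an Accredited Occurrence (article 10)? yes] AND [the loss occurred outside the period of cover? yes] → satisfied.
article 13 — Covered Damage: [the proximate cause is an insured peril? no] OR [the policyholder held an insurable interest at the date of loss? yes] → satisfied.
article 2 — Listed Event: [the premium has not been paid in full? yes] OR [the policyholder has not complied with the security conditions? no] → satisfied.
article 14 — Excluded Damage: [not a Covered Damage (article 13)? no] OR [Listed Event (article 2)? yes] → satisfied.
article 5 — Tier VI Incident: [the damaged item is specified on the schedule? yes] OR [the insured property was unoccupied at the time of loss? no] → satisfied.
article 4 — Senior Event: [the loss occurred outside the period of cover? yes] AND [the loss did not arise from gradual deterioration? no] → not satisfied.
article 11 — Class-K Occurrence: [Tier VI Incident (article 5)? yes] OR [Senior Event (article 4)? no] → satisfied.
article 1 — Supervised Damage: [Excluded Damage (article 14)? yes] AND [Class-K Occurrence (article 11)? yes] → satisfied.
article 8 — Class-H Incident: [not a Tier II Claim (article 12)? no] AND [Supervised Damage (article 1)? yes] → not satisfied.

No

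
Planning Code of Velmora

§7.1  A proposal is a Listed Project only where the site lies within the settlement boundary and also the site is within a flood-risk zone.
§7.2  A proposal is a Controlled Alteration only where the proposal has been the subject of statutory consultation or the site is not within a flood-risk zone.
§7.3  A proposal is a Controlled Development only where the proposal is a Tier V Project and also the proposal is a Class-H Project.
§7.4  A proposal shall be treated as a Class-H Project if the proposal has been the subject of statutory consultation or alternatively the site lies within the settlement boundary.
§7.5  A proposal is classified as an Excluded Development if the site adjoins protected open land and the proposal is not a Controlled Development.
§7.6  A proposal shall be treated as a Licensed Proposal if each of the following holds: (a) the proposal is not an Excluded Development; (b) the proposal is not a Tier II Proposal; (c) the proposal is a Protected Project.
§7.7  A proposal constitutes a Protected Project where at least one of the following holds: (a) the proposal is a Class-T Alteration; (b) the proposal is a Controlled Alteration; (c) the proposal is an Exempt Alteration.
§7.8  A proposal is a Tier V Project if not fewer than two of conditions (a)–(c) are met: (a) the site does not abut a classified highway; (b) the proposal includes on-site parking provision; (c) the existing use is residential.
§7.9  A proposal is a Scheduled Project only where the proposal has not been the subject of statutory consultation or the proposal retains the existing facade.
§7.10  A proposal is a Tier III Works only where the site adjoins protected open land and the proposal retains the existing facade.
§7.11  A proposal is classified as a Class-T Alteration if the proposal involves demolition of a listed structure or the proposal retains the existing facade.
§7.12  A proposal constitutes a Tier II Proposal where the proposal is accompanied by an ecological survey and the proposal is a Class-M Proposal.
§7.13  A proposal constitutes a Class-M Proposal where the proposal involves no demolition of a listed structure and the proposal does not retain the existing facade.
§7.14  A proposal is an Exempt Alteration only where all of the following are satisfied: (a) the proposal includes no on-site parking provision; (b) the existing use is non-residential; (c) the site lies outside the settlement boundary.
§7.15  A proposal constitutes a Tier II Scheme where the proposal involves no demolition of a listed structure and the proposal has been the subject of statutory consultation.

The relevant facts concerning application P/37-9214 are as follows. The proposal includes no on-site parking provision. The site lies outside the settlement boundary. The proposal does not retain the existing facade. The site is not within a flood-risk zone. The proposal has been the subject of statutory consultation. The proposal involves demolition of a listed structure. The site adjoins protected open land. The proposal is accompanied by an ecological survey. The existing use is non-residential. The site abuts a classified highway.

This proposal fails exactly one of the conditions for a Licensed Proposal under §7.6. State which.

Excluded Development

§7.8 — Tier V Project: the site does not abut a classified highway? no; the proposal includes on-site parking provision? no; the existing use is residential? no — 0 of 3 hold (need ≥2) → not satisfied.
§7.4 — Class-H Project: [the proposal has been the subject of statutory consultation? yes] OR [the site lies within the settlement boundary? no] → satisfied.
§7.3 — Controlled Development: [Tier V Project (§7.8)? no] AND [Class-H Project (§7.4)? yes] → not satisfied.
§7.5 — Excluded Development: [the site adjoins protected open land? yes] AND [not a Controlled Development (§7.3)? yes] → satisfied.
§7.13 — Class-M Proposal: [the proposal involves no demolition of a listed structure? no] AND [the proposal does not retain the existing facade? yes] → not satisfied.
§7.12 — Tier II Proposal: [the proposal is accompanied by an ecological survey? yes] AND [Class-M Proposal (§7.13)? no] → not satisfied.
§7.11 — Class-T Alteration: [the proposal involves demolition of a listed structure? yes] OR [the proposal retains the existing facade? no] → satisfied.
§7.2 — Controlled Alteration: [the proposal has been the subject of statutory consultation? yes] OR [the site is not within a flood-risk zone? yes] → satisfied.
§7.14 — Exempt Alteration: [the proposal includes no on-site parking provision? yes] AND [the existing use is non-residential? yes] AND [the site lies outside the settlement boundary? yes] → satisfied.
§7.7 — Protected Project: [Class-T Alteration (§7.11)? yes] OR [Controlled Alteration (§7.2)? yes] OR [Exempt Alteration (§7.14)? yes] → satisfied.
§7.6 — Licensed Proposal: [not an Excluded Development (§7.5)? no] AND [not a Tier II Proposal (§7.12)? yes] AND [Protected Project (§7.7)? yes] → not satisfied.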